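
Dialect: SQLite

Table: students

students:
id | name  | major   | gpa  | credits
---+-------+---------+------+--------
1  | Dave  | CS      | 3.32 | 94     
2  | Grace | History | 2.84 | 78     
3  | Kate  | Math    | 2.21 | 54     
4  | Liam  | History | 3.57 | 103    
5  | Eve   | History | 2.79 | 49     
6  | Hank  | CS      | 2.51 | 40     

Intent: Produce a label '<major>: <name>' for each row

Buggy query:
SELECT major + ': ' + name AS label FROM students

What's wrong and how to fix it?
Bug: SQLite uses || for string concatenation; + coerces text to numbers (yielding 0)

Fix: Use the || operator for string concatenation

Corrected query:
SELECT major || ': ' || name AS label FROM students

Result:
label         
--------------
CS: Dave      
History: Grace
Math: Kate    
History: Liam 
History: Eve  
CS: Hank      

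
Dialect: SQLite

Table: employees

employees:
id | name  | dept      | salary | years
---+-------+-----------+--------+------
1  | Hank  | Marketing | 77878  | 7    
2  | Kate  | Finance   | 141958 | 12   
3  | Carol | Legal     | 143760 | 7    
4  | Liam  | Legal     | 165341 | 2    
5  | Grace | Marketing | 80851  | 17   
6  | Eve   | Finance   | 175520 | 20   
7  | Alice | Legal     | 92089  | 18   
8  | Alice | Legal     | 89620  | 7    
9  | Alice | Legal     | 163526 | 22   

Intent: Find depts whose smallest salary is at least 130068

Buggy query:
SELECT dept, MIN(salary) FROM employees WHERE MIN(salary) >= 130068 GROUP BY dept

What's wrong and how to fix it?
Bug: MIN() in WHERE is a misuse of aggregate

Fix: Replace WHERE with HAVING after the GROUP BY

Corrected query:
SELECT dept, MIN(salary) FROM employees GROUP BY dept HAVING MIN(salary) >= 130068

Result:
dept    | MIN(salary)
--------+------------
Finance | 141958     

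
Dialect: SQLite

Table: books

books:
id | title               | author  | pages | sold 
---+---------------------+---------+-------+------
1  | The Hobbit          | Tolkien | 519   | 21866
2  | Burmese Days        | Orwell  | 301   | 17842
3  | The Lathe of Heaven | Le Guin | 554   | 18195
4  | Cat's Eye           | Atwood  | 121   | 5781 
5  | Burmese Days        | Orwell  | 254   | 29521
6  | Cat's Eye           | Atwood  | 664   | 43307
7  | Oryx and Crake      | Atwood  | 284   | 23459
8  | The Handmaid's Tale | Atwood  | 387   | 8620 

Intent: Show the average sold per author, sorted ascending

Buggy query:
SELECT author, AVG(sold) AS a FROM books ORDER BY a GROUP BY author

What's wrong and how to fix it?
Bug: GROUP BY must precede ORDER BY

Fix: Move ORDER BY to the end, after GROUP BY

Corrected query:
SELECT author, AVG(sold) AS a FROM books GROUP BY author ORDER BY a

Result:
author  | a       
--------+---------
Le Guin | 18195   
Atwood  | 20291.75
Tolkien | 21866   
Orwell  | 23681.5 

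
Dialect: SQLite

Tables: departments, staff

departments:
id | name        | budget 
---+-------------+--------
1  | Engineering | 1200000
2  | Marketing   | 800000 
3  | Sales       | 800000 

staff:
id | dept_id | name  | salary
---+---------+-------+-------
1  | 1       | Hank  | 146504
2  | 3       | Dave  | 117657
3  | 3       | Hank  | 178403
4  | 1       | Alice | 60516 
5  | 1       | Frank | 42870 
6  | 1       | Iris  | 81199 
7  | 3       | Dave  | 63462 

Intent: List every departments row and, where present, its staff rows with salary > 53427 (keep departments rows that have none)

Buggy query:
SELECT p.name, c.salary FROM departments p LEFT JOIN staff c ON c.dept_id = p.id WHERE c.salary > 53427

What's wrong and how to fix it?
Bug: Filtering c.salary in WHERE discards the NULL rows produced by LEFT JOIN, turning it into an inner join

Fix: Move the right-table condition into the ON clause so unmatched parents are kept

Corrected query:
SELECT p.name, c.salary FROM departments p LEFT JOIN staff c ON c.dept_id = p.id AND c.salary > 53427

Result:
name        | salary
------------+-------
Engineering | 60516 
Engineering | 81199 
Engineering | 146504
Marketing   | NULL  
Sales       | 63462 
Sales       | 117657
Sales       | 178403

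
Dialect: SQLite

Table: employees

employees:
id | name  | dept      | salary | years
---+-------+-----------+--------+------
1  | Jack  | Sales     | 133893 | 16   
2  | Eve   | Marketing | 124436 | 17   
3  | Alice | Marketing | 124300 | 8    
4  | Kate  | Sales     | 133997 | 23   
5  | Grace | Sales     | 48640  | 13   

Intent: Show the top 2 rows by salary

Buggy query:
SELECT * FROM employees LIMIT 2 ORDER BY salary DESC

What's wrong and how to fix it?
Bug: ORDER BY cannot follow LIMIT; LIMIT is the final clause

Fix: Sort with ORDER BY, then apply LIMIT

Corrected query:
SELECT * FROM employees ORDER BY salary DESC LIMIT 2

Result:
id | name | dept  | salary | years
---+------+-------+--------+------
4  | Kate | Sales | 133997 | 23   
1  | Jack | Sales | 133893 | 16   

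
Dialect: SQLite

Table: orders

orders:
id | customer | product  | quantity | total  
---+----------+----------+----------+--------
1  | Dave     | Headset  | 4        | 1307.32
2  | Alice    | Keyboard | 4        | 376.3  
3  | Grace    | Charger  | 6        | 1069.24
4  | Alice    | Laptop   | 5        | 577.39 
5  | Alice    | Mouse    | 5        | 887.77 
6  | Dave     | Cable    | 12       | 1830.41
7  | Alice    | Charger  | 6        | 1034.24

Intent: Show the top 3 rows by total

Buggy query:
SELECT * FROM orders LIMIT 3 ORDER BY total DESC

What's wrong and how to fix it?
Bug: ORDER BY cannot follow LIMIT; LIMIT is the final clause

Fix: Sort with ORDER BY, then apply LIMIT

Corrected query:
SELECT * FROM orders ORDER BY total DESC LIMIT 3

Result:
id | customer | product | quantity | total  
---+----------+---------+----------+--------
6  | Dave     | Cable   | 12       | 1830.41
1  | Dave     | Headset | 4        | 1307.32
3  | Grace    | Charger | 6        | 1069.24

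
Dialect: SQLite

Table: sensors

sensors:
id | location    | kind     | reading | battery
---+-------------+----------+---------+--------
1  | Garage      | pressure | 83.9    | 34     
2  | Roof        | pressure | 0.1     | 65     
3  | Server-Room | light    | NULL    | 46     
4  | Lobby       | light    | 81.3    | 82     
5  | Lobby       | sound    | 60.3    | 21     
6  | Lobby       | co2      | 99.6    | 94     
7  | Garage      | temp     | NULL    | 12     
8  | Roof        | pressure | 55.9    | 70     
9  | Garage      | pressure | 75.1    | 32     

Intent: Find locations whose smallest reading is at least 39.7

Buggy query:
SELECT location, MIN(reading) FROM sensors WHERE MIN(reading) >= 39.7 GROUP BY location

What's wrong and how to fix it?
Bug: MIN() in WHERE is a misuse of aggregate

Fix: Replace WHERE with HAVING after the GROUP BY

Corrected query:
SELECT location, MIN(reading) FROM sensors GROUP BY location HAVING MIN(reading) >= 39.7

Result:
location | MIN(reading)
---------+-------------
Garage   | 75.1        
Lobby    | 60.3        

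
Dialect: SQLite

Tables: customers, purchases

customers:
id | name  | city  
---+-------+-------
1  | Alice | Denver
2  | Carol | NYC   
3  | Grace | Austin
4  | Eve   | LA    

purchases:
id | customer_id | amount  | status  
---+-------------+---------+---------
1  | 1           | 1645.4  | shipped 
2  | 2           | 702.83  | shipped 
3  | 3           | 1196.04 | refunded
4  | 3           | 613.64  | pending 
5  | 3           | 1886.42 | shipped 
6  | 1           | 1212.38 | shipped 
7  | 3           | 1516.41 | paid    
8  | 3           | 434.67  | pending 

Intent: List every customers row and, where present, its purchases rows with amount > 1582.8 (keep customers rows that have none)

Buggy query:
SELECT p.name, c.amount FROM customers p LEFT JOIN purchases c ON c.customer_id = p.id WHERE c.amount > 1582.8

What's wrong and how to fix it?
Bug: A WHERE condition on the right-hand table after LEFT JOIN drops unmatched parents

Fix: Put 'c.amount > 1582.8' in the JOIN's ON clause instead of WHERE

Corrected query:
SELECT p.name, c.amount FROM customers p LEFT JOIN purchases c ON c.customer_id = p.id AND c.amount > 1582.8

Result:
name  | amount 
------+--------
Alice | 1645.4 
Carol | NULL   
Grace | 1886.42
Eve   | NULL   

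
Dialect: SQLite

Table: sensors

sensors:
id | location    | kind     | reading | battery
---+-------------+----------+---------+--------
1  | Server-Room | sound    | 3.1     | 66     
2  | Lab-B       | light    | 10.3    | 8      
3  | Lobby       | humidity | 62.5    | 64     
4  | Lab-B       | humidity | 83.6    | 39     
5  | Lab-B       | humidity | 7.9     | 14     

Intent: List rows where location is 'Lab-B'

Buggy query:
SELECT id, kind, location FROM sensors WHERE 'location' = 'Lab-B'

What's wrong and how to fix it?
Bug: 'location' in single quotes is a string literal, not the column; the comparison is literal-vs-literal and never true

Fix: Reference the column as location without single quotes

Corrected query:
SELECT id, kind, location FROM sensors WHERE location = 'Lab-B'

Result:
id | kind     | location
---+----------+---------
2  | light    | Lab-B   
4  | humidity | Lab-B   
5  | humidity | Lab-B   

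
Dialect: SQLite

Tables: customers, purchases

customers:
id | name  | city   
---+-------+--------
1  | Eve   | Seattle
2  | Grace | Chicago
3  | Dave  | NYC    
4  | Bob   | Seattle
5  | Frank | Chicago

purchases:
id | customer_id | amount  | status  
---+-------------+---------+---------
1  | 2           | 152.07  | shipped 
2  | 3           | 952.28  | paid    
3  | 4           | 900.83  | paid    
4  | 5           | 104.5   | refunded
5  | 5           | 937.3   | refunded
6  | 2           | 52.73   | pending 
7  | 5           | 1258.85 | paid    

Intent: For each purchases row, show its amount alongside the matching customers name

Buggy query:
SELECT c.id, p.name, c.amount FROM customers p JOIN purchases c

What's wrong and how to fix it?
Bug: Missing join condition: each purchases row is matched to all customers rows instead of just its own

Fix: Specify the join condition linking the foreign key to the parent id

Corrected query:
SELECT c.id, p.name, c.amount FROM customers p JOIN purchases c ON c.customer_id = p.id

Result:
id | name  | amount 
---+-------+--------
1  | Grace | 152.07 
2  | Dave  | 952.28 
3  | Bob   | 900.83 
4  | Frank | 104.5  
5  | Frank | 937.3  
6  | Grace | 52.73  
7  | Frank | 1258.85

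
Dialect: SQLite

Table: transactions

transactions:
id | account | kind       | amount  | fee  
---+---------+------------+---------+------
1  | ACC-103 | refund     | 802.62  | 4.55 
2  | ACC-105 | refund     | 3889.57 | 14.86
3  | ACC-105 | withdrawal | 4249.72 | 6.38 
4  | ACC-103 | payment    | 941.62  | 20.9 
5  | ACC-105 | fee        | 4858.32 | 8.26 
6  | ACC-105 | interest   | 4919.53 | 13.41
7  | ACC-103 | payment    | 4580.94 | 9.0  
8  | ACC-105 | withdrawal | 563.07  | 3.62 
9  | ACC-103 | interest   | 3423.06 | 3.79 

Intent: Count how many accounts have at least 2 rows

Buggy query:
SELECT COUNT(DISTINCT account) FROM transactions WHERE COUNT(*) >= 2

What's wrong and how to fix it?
Bug: WHERE filters individual rows, not groups, so a group-level COUNT is invalid there

Fix: Group first with HAVING COUNT(*) >= 2, then COUNT the resulting groups

Corrected query:
SELECT COUNT(*) FROM (SELECT account FROM transactions GROUP BY account HAVING COUNT(*) >= 2)

Result:
COUNT(*)
--------
2       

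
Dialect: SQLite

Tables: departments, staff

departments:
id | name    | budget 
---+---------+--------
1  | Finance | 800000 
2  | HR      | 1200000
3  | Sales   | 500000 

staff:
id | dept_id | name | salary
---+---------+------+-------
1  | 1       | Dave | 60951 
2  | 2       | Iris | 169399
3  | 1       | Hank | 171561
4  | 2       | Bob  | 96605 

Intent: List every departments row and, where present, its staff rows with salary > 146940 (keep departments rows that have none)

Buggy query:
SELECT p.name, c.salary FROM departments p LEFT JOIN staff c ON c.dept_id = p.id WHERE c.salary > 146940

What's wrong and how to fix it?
Bug: Filtering c.salary in WHERE discards the NULL rows produced by LEFT JOIN, turning it into an inner join

Fix: Put 'c.salary > 146940' in the JOIN's ON clause instead of WHERE

Corrected query:
SELECT p.name, c.salary FROM departments p LEFT JOIN staff c ON c.dept_id = p.id AND c.salary > 146940

Result:
name    | salary
--------+-------
Finance | 171561
HR      | 169399
Sales   | NULL  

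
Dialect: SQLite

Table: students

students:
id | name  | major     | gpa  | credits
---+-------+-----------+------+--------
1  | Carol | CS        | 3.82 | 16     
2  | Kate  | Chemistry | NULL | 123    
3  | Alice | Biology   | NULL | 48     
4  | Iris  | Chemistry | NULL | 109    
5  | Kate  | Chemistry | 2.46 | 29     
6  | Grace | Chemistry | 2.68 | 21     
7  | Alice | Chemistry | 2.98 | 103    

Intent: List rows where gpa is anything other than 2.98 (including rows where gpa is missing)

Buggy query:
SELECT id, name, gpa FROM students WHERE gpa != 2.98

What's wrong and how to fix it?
Bug: 'gpa != 2.98' is unknown when gpa is NULL, so NULL rows are silently excluded

Fix: Handle NULL separately with IS NULL alongside the inequality

Corrected query:
SELECT id, name, gpa FROM students WHERE gpa != 2.98 OR gpa IS NULL

Result:
id | name  | gpa 
---+-------+-----
1  | Carol | 3.82
2  | Kate  | NULL
3  | Alice | NULL
4  | Iris  | NULL
5  | Kate  | 2.46
6  | Grace | 2.68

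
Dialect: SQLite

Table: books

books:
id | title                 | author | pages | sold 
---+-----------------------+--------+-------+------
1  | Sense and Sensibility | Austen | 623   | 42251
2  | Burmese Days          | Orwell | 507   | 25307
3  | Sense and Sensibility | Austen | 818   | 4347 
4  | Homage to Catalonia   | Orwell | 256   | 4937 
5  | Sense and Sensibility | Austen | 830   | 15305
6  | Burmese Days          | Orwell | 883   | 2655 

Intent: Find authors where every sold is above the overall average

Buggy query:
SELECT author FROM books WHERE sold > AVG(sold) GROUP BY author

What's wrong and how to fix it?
Bug: AVG() is an aggregate; it can't sit directly in WHERE

Fix: Use a subquery for AVG and a HAVING MIN(...) filter so the condition holds for every row in the group

Corrected query:
SELECT author FROM books GROUP BY author HAVING MIN(sold) > (SELECT AVG(sold) FROM books)

Result:
(no rows)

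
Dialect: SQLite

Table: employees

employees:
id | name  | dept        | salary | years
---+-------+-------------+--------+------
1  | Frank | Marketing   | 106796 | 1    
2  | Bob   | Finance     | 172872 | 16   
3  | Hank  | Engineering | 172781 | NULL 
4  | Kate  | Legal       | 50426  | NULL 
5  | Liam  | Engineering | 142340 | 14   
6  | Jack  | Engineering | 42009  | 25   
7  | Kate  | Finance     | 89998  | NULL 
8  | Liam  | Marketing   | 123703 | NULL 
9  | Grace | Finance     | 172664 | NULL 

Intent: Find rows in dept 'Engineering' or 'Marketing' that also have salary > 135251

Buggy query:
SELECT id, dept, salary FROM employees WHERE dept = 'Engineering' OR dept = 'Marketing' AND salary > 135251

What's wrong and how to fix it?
Bug: AND binds tighter than OR, so this parses as dept = 'Engineering' OR (dept = 'Marketing' AND salary > 135251)

Fix: Add parentheses around the OR so the AND applies to both alternatives

Corrected query:
SELECT id, dept, salary FROM employees WHERE (dept = 'Engineering' OR dept = 'Marketing') AND salary > 135251

Result:
id | dept        | salary
---+-------------+-------
3  | Engineering | 172781
5  | Engineering | 142340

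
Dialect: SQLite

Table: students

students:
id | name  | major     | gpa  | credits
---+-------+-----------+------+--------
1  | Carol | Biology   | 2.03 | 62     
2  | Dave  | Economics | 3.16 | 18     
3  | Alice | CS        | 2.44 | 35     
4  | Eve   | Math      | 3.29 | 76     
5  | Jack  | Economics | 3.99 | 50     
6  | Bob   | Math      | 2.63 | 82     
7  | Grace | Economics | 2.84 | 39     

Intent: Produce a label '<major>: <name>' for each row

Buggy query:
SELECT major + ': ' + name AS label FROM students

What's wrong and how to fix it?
Bug: SQLite uses || for string concatenation; + coerces text to numbers (yielding 0)

Fix: Replace + with || to concatenate text

Corrected query:
SELECT major || ': ' || name AS label FROM students

Result:
label           
----------------
Biology: Carol  
Economics: Dave 
CS: Alice       
Math: Eve       
Economics: Jack 
Math: Bob       
Economics: Grace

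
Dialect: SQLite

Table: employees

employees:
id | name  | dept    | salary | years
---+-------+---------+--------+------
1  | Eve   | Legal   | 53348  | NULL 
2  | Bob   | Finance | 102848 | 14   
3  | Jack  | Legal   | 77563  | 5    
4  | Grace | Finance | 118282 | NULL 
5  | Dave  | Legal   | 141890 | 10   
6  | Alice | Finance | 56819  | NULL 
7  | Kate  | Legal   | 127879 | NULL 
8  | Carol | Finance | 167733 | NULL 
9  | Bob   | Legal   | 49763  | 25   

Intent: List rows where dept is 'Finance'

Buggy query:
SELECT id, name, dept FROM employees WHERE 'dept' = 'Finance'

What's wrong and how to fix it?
Bug: 'dept' in single quotes is a string literal, not the column; the comparison is literal-vs-literal and never true

Fix: Remove the quotes around the column name (or use double quotes for an identifier)

Corrected query:
SELECT id, name, dept FROM employees WHERE dept = 'Finance'

Result:
id | name  | dept   
---+-------+--------
2  | Bob   | Finance
4  | Grace | Finance
6  | Alice | Finance
8  | Carol | Finance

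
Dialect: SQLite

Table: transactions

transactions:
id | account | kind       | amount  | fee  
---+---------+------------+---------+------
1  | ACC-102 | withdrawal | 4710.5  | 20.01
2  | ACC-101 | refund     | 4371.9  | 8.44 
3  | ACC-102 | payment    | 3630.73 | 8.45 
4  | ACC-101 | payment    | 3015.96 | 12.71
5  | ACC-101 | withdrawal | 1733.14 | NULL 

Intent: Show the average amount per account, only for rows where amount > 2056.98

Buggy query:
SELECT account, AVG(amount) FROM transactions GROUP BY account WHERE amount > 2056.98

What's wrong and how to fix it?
Bug: WHERE cannot follow GROUP BY

Fix: Move the WHERE clause before GROUP BY

Corrected query:
SELECT account, AVG(amount) FROM transactions WHERE amount > 2056.98 GROUP BY account

Result:
account | AVG(amount)
--------+------------
ACC-101 | 3693.93    
ACC-102 | 4170.615   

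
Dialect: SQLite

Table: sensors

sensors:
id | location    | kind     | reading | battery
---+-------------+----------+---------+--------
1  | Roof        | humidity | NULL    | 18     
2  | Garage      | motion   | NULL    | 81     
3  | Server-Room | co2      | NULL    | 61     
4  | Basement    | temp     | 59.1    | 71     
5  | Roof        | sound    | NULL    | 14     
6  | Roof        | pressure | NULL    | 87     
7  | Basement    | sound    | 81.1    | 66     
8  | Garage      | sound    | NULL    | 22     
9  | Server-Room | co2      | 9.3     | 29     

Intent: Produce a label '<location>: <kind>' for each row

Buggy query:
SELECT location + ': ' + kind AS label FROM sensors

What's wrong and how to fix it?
Bug: '+' is numeric addition; on text columns SQLite converts them to 0 instead of concatenating

Fix: Use the || operator for string concatenation

Corrected query:
SELECT location || ': ' || kind AS label FROM sensors

Result:
label           
----------------
Roof: humidity  
Garage: motion  
Server-Room: co2
Basement: temp  
Roof: sound     
Roof: pressure  
Basement: sound 
Garage: sound   
Server-Room: co2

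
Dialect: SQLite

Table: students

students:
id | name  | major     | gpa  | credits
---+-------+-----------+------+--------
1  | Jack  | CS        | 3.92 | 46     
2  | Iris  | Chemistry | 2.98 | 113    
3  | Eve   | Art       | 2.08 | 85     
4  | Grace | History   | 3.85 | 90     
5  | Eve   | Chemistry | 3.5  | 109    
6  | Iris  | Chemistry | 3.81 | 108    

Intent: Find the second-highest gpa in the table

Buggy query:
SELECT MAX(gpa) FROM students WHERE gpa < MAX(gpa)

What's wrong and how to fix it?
Bug: MAX(gpa) on the right of the comparison is an aggregate-in-WHERE error

Fix: Put the inner MAX in a scalar subquery

Corrected query:
SELECT MAX(gpa) FROM students WHERE gpa < (SELECT MAX(gpa) FROM students)

Result:
MAX(gpa)
--------
3.85    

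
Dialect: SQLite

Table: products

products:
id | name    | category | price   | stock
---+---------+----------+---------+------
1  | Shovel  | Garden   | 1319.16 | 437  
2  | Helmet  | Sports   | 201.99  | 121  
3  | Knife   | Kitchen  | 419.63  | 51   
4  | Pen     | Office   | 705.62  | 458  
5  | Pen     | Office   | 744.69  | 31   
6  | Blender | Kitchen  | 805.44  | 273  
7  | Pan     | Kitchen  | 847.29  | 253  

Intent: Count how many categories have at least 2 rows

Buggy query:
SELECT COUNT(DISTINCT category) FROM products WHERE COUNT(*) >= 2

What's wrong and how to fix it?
Bug: COUNT(*) cannot appear in WHERE; the per-group count doesn't exist yet

Fix: Use a subquery that GROUPs and filters with HAVING, then count its rows

Corrected query:
SELECT COUNT(*) FROM (SELECT category FROM products GROUP BY category HAVING COUNT(*) >= 2)

Result:
COUNT(*)
--------
2       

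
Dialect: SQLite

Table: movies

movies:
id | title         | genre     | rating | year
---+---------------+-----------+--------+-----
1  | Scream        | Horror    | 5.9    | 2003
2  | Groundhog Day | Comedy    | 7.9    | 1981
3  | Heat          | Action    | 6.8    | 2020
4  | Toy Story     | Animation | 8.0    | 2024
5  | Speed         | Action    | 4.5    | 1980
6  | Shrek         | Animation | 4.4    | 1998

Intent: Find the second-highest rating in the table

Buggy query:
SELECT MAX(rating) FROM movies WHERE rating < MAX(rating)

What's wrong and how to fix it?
Bug: The inner MAX is an aggregate inside WHERE, which is not allowed

Fix: Compute the overall MAX in a subquery, then take MAX of rows below it

Corrected query:
SELECT MAX(rating) FROM movies WHERE rating < (SELECT MAX(rating) FROM movies)

Result:
MAX(rating)
-----------
7.9        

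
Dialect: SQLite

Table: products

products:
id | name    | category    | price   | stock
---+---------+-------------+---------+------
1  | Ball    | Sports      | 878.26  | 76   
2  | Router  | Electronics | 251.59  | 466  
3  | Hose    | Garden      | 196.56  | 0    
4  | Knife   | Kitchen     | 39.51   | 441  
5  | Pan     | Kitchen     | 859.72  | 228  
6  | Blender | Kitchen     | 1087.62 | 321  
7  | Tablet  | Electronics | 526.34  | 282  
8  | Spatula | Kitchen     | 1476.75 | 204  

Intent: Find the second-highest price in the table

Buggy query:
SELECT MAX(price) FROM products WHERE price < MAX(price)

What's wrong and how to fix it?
Bug: The inner MAX is an aggregate inside WHERE, which is not allowed

Fix: Put the inner MAX in a scalar subquery

Corrected query:
SELECT MAX(price) FROM products WHERE price < (SELECT MAX(price) FROM products)

Result:
MAX(price)
----------
1087.62   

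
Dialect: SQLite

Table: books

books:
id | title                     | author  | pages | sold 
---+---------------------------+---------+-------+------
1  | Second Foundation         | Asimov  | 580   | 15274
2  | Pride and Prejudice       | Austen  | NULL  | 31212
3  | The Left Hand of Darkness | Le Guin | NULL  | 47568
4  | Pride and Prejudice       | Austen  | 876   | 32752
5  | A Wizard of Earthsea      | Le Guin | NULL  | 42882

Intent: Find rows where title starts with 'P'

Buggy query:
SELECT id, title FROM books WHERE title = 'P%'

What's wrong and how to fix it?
Bug: '=' compares the literal string including the % character; pattern matching needs LIKE

Fix: Use LIKE for wildcard pattern matching

Corrected query:
SELECT id, title FROM books WHERE title LIKE 'P%'

Result:
id | title              
---+--------------------
2  | Pride and Prejudice
4  | Pride and Prejudice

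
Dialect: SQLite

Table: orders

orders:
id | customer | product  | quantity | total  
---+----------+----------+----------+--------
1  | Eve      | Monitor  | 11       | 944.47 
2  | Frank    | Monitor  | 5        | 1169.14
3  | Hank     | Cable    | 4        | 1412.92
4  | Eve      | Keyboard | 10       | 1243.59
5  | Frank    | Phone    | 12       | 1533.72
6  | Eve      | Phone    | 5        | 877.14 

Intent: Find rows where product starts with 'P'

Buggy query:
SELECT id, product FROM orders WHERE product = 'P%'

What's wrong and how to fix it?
Bug: Wildcards only work with LIKE; '=' treats '%' as a literal character

Fix: Replace '=' with LIKE so 'P%' is treated as a pattern

Corrected query:
SELECT id, product FROM orders WHERE product LIKE 'P%'

Result:
id | product
---+--------
5  | Phone  
6  | Phone  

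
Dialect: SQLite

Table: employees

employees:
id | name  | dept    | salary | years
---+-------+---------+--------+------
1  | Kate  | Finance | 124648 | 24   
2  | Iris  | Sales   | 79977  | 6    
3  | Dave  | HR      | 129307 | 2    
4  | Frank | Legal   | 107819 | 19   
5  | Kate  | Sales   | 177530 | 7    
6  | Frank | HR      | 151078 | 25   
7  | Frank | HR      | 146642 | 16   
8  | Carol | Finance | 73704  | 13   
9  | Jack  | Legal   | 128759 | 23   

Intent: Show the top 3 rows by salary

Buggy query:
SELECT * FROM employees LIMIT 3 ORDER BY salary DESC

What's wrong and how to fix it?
Bug: LIMIT must come after ORDER BY

Fix: Swap the clauses: ORDER BY first, then LIMIT

Corrected query:
SELECT * FROM employees ORDER BY salary DESC LIMIT 3

Result:
id | name  | dept  | salary | years
---+-------+-------+--------+------
5  | Kate  | Sales | 177530 | 7    
6  | Frank | HR    | 151078 | 25   
7  | Frank | HR    | 146642 | 16   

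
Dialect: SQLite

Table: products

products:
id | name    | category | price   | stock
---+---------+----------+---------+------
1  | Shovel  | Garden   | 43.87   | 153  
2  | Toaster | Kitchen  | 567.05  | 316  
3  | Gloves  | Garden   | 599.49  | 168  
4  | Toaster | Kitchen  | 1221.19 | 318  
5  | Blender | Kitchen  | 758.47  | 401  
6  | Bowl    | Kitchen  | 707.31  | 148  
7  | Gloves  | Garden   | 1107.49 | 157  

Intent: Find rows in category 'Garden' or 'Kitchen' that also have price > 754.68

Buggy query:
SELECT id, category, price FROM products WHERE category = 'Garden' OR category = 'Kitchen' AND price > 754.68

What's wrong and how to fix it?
Bug: AND binds tighter than OR, so this parses as category = 'Garden' OR (category = 'Kitchen' AND price > 754.68)

Fix: Add parentheses around the OR so the AND applies to both alternatives

Corrected query:
SELECT id, category, price FROM products WHERE (category = 'Garden' OR category = 'Kitchen') AND price > 754.68

Result:
id | category | price  
---+----------+--------
4  | Kitchen  | 1221.19
5  | Kitchen  | 758.47 
7  | Garden   | 1107.49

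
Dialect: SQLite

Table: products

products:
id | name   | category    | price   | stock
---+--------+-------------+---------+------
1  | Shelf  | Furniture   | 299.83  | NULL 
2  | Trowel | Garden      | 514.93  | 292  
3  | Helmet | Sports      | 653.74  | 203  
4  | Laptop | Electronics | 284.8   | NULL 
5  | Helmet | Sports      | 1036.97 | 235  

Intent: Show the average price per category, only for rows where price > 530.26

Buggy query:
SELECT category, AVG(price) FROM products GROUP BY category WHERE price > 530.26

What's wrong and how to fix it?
Bug: Row-level WHERE must come before GROUP BY in the clause order

Fix: Move the WHERE clause before GROUP BY

Corrected query:
SELECT category, AVG(price) FROM products WHERE price > 530.26 GROUP BY category

Result:
category | AVG(price)
---------+-----------
Sports   | 845.355   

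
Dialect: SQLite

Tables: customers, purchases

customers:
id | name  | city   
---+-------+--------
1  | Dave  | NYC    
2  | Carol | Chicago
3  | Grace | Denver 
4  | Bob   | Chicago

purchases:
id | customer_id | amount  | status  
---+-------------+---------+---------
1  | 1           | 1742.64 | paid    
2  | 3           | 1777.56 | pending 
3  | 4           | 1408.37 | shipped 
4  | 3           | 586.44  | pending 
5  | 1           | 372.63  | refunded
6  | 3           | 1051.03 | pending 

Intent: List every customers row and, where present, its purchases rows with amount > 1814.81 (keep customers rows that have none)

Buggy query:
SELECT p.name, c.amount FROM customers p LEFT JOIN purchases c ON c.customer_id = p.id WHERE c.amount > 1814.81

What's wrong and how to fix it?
Bug: Filtering c.amount in WHERE discards the NULL rows produced by LEFT JOIN, turning it into an inner join

Fix: Move the right-table condition into the ON clause so unmatched parents are kept

Corrected query:
SELECT p.name, c.amount FROM customers p LEFT JOIN purchases c ON c.customer_id = p.id AND c.amount > 1814.81

Result:
name  | amount
------+-------
Dave  | NULL  
Carol | NULL  
Grace | NULL  
Bob   | NULL  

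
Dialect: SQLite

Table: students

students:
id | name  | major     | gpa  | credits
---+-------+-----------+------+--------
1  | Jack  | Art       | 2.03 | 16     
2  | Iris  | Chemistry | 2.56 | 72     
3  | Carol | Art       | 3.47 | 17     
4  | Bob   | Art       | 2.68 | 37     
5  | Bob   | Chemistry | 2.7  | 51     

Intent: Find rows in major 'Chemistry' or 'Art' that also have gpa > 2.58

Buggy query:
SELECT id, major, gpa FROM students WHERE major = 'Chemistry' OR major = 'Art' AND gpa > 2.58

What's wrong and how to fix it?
Bug: AND binds tighter than OR, so this parses as major = 'Chemistry' OR (major = 'Art' AND gpa > 2.58)

Fix: Group the OR with parentheses (or use IN), then AND the threshold

Corrected query:
SELECT id, major, gpa FROM students WHERE (major = 'Chemistry' OR major = 'Art') AND gpa > 2.58

Result:
id | major     | gpa 
---+-----------+-----
3  | Art       | 3.47
4  | Art       | 2.68
5  | Chemistry | 2.7 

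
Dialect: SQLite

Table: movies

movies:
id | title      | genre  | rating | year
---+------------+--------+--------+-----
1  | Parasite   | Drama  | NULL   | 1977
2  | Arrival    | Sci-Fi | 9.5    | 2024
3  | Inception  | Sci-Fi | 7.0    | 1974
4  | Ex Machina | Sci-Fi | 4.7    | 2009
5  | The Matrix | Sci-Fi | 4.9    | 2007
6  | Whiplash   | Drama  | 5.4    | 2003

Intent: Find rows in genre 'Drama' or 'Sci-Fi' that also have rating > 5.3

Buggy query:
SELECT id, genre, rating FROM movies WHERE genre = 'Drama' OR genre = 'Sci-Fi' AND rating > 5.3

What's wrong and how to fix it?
Bug: Without parentheses, AND is evaluated before OR, so the rating filter only applies to the 'Sci-Fi' branch

Fix: Group the OR with parentheses (or use IN), then AND the threshold

Corrected query:
SELECT id, genre, rating FROM movies WHERE (genre = 'Drama' OR genre = 'Sci-Fi') AND rating > 5.3

Result:
id | genre  | rating
---+--------+-------
2  | Sci-Fi | 9.5   
3  | Sci-Fi | 7     
6  | Drama  | 5.4   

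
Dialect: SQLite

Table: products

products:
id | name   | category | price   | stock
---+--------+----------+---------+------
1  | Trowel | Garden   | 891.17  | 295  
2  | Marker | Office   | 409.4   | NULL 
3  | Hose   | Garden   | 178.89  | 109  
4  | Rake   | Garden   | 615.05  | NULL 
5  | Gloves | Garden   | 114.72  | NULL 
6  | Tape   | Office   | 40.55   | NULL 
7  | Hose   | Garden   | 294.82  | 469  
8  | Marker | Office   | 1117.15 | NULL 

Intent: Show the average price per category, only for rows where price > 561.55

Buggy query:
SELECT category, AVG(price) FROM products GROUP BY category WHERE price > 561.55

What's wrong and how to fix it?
Bug: WHERE cannot follow GROUP BY

Fix: Place WHERE between FROM and GROUP BY

Corrected query:
SELECT category, AVG(price) FROM products WHERE price > 561.55 GROUP BY category

Result:
category | AVG(price)
---------+-----------
Garden   | 753.11    
Office   | 1117.15   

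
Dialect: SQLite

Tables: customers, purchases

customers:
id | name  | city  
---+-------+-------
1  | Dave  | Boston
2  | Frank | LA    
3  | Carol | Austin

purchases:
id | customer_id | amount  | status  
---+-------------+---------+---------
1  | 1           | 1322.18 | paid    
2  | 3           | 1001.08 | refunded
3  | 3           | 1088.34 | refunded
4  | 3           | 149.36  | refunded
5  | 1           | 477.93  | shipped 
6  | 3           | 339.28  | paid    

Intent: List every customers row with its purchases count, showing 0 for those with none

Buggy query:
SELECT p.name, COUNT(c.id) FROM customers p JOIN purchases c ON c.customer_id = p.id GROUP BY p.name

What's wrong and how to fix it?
Bug: INNER JOIN drops customers rows that have no matching purchases rows

Fix: Switch to LEFT JOIN to retain unmatched parent rows

Corrected query:
SELECT p.name, COUNT(c.id) FROM customers p LEFT JOIN purchases c ON c.customer_id = p.id GROUP BY p.name

Result:
name  | COUNT(c.id)
------+------------
Carol | 4          
Dave  | 2          
Frank | 0          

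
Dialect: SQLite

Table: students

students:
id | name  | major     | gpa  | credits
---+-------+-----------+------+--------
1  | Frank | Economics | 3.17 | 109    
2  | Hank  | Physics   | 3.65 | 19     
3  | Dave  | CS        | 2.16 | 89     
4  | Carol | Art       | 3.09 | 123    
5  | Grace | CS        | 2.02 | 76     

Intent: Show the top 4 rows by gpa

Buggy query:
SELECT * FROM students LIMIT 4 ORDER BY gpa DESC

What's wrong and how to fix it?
Bug: LIMIT must come after ORDER BY

Fix: Sort with ORDER BY, then apply LIMIT

Corrected query:
SELECT * FROM students ORDER BY gpa DESC LIMIT 4

Result:
id | name  | major     | gpa  | credits
---+-------+-----------+------+--------
2  | Hank  | Physics   | 3.65 | 19     
1  | Frank | Economics | 3.17 | 109    
4  | Carol | Art       | 3.09 | 123    
3  | Dave  | CS        | 2.16 | 89     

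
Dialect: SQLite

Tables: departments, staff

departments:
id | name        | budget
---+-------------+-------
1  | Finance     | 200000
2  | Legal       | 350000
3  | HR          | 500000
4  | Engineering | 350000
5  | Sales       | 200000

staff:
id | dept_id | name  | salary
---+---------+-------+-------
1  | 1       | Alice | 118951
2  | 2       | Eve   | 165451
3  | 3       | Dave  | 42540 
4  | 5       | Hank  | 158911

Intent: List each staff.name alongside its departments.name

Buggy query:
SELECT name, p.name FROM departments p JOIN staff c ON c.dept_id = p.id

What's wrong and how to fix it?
Bug: Both tables have a 'name' column; the unqualified reference is ambiguous

Fix: Qualify the column with its table alias (c.name)

Corrected query:
SELECT c.name, p.name FROM departments p JOIN staff c ON c.dept_id = p.id

Result:
name  | name   
------+--------
Alice | Finance
Eve   | Legal  
Dave  | HR     
Hank  | Sales  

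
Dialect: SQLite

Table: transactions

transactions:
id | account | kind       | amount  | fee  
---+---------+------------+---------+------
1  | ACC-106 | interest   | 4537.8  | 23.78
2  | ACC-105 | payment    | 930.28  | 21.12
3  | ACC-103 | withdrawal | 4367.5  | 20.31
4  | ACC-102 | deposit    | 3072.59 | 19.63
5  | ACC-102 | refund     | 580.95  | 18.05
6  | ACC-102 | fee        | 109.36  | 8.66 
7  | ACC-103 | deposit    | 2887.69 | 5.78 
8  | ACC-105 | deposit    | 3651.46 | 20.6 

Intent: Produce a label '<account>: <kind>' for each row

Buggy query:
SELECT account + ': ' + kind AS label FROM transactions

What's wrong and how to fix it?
Bug: '+' is numeric addition; on text columns SQLite converts them to 0 instead of concatenating

Fix: Use the || operator for string concatenation

Corrected query:
SELECT account || ': ' || kind AS label FROM transactions

Result:
label              
-------------------
ACC-106: interest  
ACC-105: payment   
ACC-103: withdrawal
ACC-102: deposit   
ACC-102: refund    
ACC-102: fee       
ACC-103: deposit   
ACC-105: deposit   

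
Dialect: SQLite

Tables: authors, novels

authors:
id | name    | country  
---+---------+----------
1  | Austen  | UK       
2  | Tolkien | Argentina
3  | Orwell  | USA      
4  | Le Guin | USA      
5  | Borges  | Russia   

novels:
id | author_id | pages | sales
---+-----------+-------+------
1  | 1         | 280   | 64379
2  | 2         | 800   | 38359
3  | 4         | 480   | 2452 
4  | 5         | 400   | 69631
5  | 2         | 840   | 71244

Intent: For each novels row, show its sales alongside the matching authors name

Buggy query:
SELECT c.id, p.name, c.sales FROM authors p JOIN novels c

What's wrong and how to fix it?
Bug: Missing join condition: each novels row is matched to all authors rows instead of just its own

Fix: Add ON c.author_id = p.id to the JOIN

Corrected query:
SELECT c.id, p.name, c.sales FROM authors p JOIN novels c ON c.author_id = p.id

Result:
id | name    | sales
---+---------+------
1  | Austen  | 64379
2  | Tolkien | 38359
3  | Le Guin | 2452 
4  | Borges  | 69631
5  | Tolkien | 71244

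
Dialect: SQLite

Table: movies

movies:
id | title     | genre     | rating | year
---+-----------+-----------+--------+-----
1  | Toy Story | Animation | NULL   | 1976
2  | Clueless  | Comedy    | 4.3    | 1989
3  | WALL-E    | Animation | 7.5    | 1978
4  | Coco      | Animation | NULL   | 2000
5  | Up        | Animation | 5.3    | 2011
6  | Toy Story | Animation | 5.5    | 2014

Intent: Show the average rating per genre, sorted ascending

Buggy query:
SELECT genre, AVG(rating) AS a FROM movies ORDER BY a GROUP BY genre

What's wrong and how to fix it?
Bug: GROUP BY must precede ORDER BY

Fix: Move ORDER BY to the end, after GROUP BY

Corrected query:
SELECT genre, AVG(rating) AS a FROM movies GROUP BY genre ORDER BY a

Result:
genre     | a  
----------+----
Comedy    | 4.3
Animation | 6.1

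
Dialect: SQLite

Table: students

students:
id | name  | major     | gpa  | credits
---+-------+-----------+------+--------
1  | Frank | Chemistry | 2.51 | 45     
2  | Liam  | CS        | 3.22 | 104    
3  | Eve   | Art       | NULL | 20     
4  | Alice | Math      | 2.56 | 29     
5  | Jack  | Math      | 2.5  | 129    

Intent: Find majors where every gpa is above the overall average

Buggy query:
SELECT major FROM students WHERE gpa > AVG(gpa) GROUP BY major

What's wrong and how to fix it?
Bug: WHERE evaluates per row before aggregation, so AVG() is unavailable

Fix: Use a subquery for AVG and a HAVING MIN(...) filter so the condition holds for every row in the group

Corrected query:
SELECT major FROM students GROUP BY major HAVING MIN(gpa) > (SELECT AVG(gpa) FROM students)

Result:
major
-----
CS   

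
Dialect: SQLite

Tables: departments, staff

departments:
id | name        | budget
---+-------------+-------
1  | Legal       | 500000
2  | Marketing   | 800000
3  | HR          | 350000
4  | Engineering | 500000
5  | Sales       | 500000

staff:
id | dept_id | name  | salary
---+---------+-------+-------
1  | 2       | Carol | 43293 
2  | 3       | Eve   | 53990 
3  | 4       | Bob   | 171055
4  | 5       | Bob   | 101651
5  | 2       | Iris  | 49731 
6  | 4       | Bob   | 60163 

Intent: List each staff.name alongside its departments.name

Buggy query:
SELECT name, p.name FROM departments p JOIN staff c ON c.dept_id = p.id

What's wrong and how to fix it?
Bug: Both tables have a 'name' column; the unqualified reference is ambiguous

Fix: Qualify the column with its table alias (c.name)

Corrected query:
SELECT c.name, p.name FROM departments p JOIN staff c ON c.dept_id = p.id

Result:
name  | name       
------+------------
Carol | Marketing  
Eve   | HR         
Bob   | Engineering
Bob   | Sales      
Iris  | Marketing  
Bob   | Engineering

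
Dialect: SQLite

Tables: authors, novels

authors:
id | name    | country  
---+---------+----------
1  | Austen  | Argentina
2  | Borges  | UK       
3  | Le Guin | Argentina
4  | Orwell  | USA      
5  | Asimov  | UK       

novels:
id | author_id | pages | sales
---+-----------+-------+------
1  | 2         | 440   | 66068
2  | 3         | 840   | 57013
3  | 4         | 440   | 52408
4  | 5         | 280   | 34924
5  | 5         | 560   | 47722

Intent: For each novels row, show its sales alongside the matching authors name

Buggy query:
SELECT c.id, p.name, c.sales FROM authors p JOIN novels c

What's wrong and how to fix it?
Bug: Missing join condition: each novels row is matched to all authors rows instead of just its own

Fix: Add ON c.author_id = p.id to the JOIN

Corrected query:
SELECT c.id, p.name, c.sales FROM authors p JOIN novels c ON c.author_id = p.id

Result:
id | name    | sales
---+---------+------
1  | Borges  | 66068
2  | Le Guin | 57013
3  | Orwell  | 52408
4  | Asimov  | 34924
5  | Asimov  | 47722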